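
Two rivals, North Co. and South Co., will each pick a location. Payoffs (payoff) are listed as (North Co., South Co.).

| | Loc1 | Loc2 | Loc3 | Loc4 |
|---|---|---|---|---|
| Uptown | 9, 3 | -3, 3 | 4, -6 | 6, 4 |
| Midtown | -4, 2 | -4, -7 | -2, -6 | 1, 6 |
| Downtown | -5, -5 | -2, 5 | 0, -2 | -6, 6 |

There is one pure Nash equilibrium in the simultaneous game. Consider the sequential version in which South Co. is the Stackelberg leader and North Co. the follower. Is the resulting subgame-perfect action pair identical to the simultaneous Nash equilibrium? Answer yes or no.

Work backward from North Co.'s decision.
- Loc1: BR = Uptown, leader payoff 3.
- Loc2: BR = Downtown, leader payoff 5.
- Loc3: BR = Uptown, leader payoff -6.
- Loc4: BR = Uptown, leader payoff 4.
Maximizing over 3, 5, -6, 4, South Co. chooses Loc2. Subgame-perfect outcome: (Downtown, Loc2) with payoffs (-2, 5).
Under simultaneous play:
North Co.'s best replies: Loc1→Uptown; Loc2→Downtown; Loc3→Uptown; Loc4→Uptown.
South Co.'s best replies: Uptown→Loc4; Midtown→Loc4; Downtown→Loc4.
Only (Uptown, Loc4) has each player best-responding; Nash payoffs (6, 4).
Sequential outcome (Downtown, Loc2) differs from the Nash profile (Uptown, Loc4).

no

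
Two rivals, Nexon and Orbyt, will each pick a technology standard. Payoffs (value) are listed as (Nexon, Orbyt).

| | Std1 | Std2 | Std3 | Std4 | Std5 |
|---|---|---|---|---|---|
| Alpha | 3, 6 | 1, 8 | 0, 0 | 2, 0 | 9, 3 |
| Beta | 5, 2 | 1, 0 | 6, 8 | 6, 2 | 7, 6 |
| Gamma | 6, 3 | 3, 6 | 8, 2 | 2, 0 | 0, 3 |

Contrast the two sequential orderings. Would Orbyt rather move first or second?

If Nexon leads: Orbyt's best replies are Alpha→Std2, Beta→Std3, Gamma→Std2; Nexon's induced payoffs 1, 6, 3; outcome (Beta, Std3), payoffs (6, 8).
If Orbyt leads: Nexon's best replies are Std1→Gamma, Std2→Gamma, Std3→Gamma, Std4→Beta, Std5→Alpha; Orbyt's induced payoffs 3, 6, 2, 2, 3; outcome (Gamma, Std2), payoffs (3, 6).
Orbyt gets 6 moving first and 8 moving second, so Orbyt prefers to move second.

second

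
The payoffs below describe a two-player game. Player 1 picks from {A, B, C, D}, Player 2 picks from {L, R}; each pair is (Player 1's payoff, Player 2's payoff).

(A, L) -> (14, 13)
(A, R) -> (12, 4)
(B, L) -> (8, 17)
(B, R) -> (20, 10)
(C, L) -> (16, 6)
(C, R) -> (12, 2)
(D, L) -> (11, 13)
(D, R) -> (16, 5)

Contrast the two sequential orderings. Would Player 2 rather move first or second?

first

If Player 1 leads: Player 2's best replies are A→L, B→L, C→L, D→L; Player 1's induced payoffs 14, 8, 16, 11; outcome (C, L), payoffs (16, 6).
If Player 2 leads: Player 1's best replies are L→C, R→B; Player 2's induced payoffs 6, 10; outcome (B, R), payoffs (20, 10).
Player 2 gets 10 moving first and 6 moving second, so Player 2 prefers to move first.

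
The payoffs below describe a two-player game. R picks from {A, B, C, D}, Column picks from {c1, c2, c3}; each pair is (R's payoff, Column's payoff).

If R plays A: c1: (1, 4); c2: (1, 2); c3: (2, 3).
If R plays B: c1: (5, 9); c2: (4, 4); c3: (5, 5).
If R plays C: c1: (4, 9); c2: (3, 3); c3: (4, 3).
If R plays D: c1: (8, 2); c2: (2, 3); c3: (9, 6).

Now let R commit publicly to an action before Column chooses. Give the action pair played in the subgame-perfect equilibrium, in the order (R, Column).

(D, c3)

Backward induction with R moving first.
- A: Column compares 4, 2, 3 and picks c1; R would get 1.
- B: Column compares 9, 4, 5 and picks c1; R would get 5.
- C: Column compares 9, 3, 3 and picks c1; R would get 4.
- D: Column compares 2, 3, 6 and picks c3; R would get 9.
R's induced payoffs are 1, 5, 4, 9, so R commits to D. Subgame-perfect outcome: (D, c3) with payoffs (9, 6).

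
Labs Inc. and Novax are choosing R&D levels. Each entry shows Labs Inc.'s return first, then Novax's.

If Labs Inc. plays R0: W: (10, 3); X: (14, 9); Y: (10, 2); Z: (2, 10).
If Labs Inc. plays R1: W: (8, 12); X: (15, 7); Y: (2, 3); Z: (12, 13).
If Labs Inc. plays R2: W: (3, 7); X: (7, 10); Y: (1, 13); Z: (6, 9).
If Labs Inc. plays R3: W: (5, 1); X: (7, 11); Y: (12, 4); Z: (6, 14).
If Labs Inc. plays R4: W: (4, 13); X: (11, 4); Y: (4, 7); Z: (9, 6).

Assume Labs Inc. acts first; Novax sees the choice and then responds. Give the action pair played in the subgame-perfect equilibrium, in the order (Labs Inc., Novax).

(R1, Z)

Backward induction with Labs Inc. moving first.
- R0: BR = Z, leader payoff 2.
- R1: BR = Z, leader payoff 12.
- R2: BR = Y, leader payoff 1.
- R3: BR = Z, leader payoff 6.
- R4: BR = W, leader payoff 4.
Among 2, 12, 1, 6, 4, the best is 12 at R1. Subgame-perfect outcome: (R1, Z) with payoffs (12, 13).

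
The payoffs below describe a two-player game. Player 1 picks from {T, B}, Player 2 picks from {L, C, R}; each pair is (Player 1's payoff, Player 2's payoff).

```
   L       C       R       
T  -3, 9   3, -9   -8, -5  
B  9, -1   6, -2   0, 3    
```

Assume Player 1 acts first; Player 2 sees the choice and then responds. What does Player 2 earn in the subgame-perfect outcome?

3

Player 2 best-responds to each possible Player 1 move:
- T: BR = L, leader payoff -3.
- B: BR = R, leader payoff 0.
Player 1's induced payoffs are -3, 0, so Player 1 commits to B. Subgame-perfect outcome: (B, R) with payoffs (0, 3).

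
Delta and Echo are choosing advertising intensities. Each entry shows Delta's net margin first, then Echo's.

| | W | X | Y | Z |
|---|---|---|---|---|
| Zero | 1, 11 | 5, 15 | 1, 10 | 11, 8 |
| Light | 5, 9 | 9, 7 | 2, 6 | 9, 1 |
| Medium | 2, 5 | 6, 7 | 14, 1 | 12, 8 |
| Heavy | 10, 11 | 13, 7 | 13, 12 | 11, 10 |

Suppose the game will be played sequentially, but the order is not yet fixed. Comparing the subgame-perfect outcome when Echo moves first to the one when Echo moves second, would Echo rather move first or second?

If Delta leads: Echo's best replies are Zero→X, Light→W, Medium→Z, Heavy→Y; Delta's induced payoffs 5, 5, 12, 13; outcome (Heavy, Y), payoffs (13, 12).
If Echo leads: Delta's best replies are W→Heavy, X→Heavy, Y→Medium, Z→Medium; Echo's induced payoffs 11, 7, 1, 8; outcome (Heavy, W), payoffs (10, 11).
Echo gets 11 moving first and 12 moving second, so Echo prefers to move second.

second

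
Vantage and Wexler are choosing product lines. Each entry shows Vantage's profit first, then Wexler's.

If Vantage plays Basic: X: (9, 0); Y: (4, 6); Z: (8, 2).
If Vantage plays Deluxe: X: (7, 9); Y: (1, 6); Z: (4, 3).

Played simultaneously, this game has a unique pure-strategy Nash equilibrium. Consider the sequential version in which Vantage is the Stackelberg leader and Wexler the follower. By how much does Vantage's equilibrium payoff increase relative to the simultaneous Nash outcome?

Backward induction with Vantage moving first.
- Basic → Wexler plays Y (best of 0, 6, 2); Vantage gets 4.
- Deluxe → Wexler plays X (best of 9, 6, 3); Vantage gets 7.
Vantage's induced payoffs are 4, 7, so Vantage commits to Deluxe. Subgame-perfect outcome: (Deluxe, X) with payoffs (7, 9).
Under simultaneous play:
Vantage's best replies: X→Basic; Y→Basic; Z→Basic.
Wexler's best replies: Basic→Y; Deluxe→X.
Only (Basic, Y) has each player best-responding; Nash payoffs (4, 6).
Vantage's commitment gain: 7 − 4 = 3.

3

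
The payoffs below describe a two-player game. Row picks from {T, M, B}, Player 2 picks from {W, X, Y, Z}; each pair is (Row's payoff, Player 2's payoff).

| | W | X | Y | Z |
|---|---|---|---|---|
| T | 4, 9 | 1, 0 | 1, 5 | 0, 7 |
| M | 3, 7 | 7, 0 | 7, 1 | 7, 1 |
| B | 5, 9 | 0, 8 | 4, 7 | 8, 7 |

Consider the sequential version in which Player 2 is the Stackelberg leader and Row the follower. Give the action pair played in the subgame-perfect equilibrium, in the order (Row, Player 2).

Solve by backward induction (Player 2 leads).
- W: Row compares 4, 3, 5 and picks B; Player 2 would get 9.
- X: Row compares 1, 7, 0 and picks M; Player 2 would get 0.
- Y: Row compares 1, 7, 4 and picks M; Player 2 would get 1.
- Z: Row compares 0, 7, 8 and picks B; Player 2 would get 7.
Maximizing over 9, 0, 1, 7, Player 2 chooses W. Subgame-perfect outcome: (B, W) with payoffs (5, 9).

(B, W)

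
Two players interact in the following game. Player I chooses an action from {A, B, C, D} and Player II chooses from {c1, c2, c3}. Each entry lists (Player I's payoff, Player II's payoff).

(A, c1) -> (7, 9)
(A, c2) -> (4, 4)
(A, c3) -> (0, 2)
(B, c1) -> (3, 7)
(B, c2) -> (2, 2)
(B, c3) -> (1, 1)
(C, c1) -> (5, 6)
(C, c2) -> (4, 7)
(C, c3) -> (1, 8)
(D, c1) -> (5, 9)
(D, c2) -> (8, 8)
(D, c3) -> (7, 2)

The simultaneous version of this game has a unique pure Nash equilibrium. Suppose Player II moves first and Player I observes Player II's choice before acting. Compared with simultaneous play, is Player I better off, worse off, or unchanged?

unchanged

Solve by backward induction (Player II leads).
- c1 → Player I plays A (best of 7, 3, 5, 5); Player II gets 9.
- c2 → Player I plays D (best of 4, 2, 4, 8); Player II gets 8.
- c3 → Player I plays D (best of 0, 1, 1, 7); Player II gets 2.
Maximizing over 9, 8, 2, Player II chooses c1. Subgame-perfect outcome: (A, c1) with payoffs (7, 9).
For the simultaneous game, intersect best replies.
Player I's best replies: c1→A; c2→D; c3→D.
Player II's best replies: A→c1; B→c1; C→c3; D→c1.
Only (A, c1) has each player best-responding; Nash payoffs (7, 9).
Player I earns 7 sequentially versus 7 at the Nash outcome: unchanged.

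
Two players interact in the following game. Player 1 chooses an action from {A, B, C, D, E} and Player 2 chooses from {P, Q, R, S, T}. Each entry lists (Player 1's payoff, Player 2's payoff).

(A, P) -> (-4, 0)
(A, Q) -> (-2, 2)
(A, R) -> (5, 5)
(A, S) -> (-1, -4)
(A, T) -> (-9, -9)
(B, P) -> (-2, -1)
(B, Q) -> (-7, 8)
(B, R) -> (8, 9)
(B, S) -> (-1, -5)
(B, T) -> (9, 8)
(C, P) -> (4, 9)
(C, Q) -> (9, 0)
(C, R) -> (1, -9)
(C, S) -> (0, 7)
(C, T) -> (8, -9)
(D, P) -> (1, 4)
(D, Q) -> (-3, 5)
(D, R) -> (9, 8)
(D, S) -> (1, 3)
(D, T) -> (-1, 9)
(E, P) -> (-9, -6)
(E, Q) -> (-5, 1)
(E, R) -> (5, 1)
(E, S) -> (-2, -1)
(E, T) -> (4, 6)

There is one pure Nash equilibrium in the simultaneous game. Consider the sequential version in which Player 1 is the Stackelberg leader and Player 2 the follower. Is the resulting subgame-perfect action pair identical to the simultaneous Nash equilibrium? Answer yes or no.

Backward induction with Player 1 moving first.
- A: BR = R, leader payoff 5.
- B: BR = R, leader payoff 8.
- C: BR = P, leader payoff 4.
- D: BR = T, leader payoff -1.
- E: BR = T, leader payoff 4.
Player 1's induced payoffs are 5, 8, 4, -1, 4, so Player 1 commits to B. Subgame-perfect outcome: (B, R) with payoffs (8, 9).
For the simultaneous game, intersect best replies.
Player 1's best replies: P→C; Q→C; R→D; S→D; T→B.
Player 2's best replies: A→R; B→R; C→P; D→T; E→T.
The unique mutual best reply is (C, P), giving (4, 9).
Sequential outcome (B, R) differs from the Nash profile (C, P).

no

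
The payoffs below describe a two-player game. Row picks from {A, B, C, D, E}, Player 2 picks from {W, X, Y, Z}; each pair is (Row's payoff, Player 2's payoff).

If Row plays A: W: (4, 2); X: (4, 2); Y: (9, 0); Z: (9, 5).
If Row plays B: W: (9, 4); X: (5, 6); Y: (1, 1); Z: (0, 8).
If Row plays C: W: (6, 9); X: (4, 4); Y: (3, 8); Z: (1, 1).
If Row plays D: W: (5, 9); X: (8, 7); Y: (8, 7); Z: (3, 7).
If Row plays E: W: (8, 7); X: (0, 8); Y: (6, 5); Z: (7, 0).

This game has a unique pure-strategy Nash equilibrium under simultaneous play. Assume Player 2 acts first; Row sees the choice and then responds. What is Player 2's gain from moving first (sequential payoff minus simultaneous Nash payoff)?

2

Backward induction with Player 2 moving first.
- W → Row plays B (best of 4, 9, 6, 5, 8); Player 2 gets 4.
- X → Row plays D (best of 4, 5, 4, 8, 0); Player 2 gets 7.
- Y → Row plays A (best of 9, 1, 3, 8, 6); Player 2 gets 0.
- Z → Row plays A (best of 9, 0, 1, 3, 7); Player 2 gets 5.
Among 4, 7, 0, 5, the best is 7 at X. Subgame-perfect outcome: (D, X) with payoffs (8, 7).
For the simultaneous game, intersect best replies.
Row's best replies: W→B; X→D; Y→A; Z→A.
Player 2's best replies: A→Z; B→Z; C→W; D→W; E→X.
The unique mutual best reply is (A, Z), giving (9, 5).
Player 2's commitment gain: 7 − 5 = 2.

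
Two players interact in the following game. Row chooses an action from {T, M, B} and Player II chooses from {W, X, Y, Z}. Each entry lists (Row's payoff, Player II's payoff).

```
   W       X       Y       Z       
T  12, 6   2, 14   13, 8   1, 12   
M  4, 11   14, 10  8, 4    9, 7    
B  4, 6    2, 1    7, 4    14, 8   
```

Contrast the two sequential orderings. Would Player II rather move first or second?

first

If Row leads: Player II's best replies are T→X, M→W, B→Z; Row's induced payoffs 2, 4, 14; outcome (B, Z), payoffs (14, 8).
If Player II leads: Row's best replies are W→T, X→M, Y→T, Z→B; Player II's induced payoffs 6, 10, 8, 8; outcome (M, X), payoffs (14, 10).
Player II gets 10 moving first and 8 moving second, so Player II prefers to move first.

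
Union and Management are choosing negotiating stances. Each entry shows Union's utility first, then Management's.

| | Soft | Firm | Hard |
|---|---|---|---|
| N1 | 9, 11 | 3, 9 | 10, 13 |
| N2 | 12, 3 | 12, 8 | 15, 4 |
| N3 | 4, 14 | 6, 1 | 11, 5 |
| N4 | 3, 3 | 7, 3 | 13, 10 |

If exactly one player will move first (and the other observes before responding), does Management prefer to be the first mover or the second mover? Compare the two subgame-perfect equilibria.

second

If Union leads: Management's best replies are N1→Hard, N2→Firm, N3→Soft, N4→Hard; Union's induced payoffs 10, 12, 4, 13; outcome (N4, Hard), payoffs (13, 10).
If Management leads: Union's best replies are Soft→N2, Firm→N2, Hard→N2; Management's induced payoffs 3, 8, 4; outcome (N2, Firm), payoffs (12, 8).
Management gets 8 moving first and 10 moving second, so Management prefers to move second.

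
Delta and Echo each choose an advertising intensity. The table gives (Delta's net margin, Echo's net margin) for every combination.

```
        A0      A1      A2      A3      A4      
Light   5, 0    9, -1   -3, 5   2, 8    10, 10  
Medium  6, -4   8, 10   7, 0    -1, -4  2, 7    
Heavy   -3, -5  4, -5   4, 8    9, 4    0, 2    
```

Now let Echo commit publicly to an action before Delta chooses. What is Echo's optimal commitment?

Work backward from Delta's decision.
- A0 → Delta plays Medium (best of 5, 6, -3); Echo gets -4.
- A1 → Delta plays Light (best of 9, 8, 4); Echo gets -1.
- A2 → Delta plays Medium (best of -3, 7, 4); Echo gets 0.
- A3 → Delta plays Heavy (best of 2, -1, 9); Echo gets 4.
- A4 → Delta plays Light (best of 10, 2, 0); Echo gets 10.
Echo's induced payoffs are -4, -1, 0, 4, 10, so Echo commits to A4. Subgame-perfect outcome: (Light, A4) with payoffs (10, 10).

A4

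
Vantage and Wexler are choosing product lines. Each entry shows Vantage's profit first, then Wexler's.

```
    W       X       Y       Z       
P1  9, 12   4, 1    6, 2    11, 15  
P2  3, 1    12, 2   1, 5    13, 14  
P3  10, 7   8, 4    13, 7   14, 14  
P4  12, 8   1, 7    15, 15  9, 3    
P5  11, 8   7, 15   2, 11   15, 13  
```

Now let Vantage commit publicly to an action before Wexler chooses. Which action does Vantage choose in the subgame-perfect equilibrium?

P4

Work backward from Wexler's decision.
- P1 → Wexler plays Z (best of 12, 1, 2, 15); Vantage gets 11.
- P2 → Wexler plays Z (best of 1, 2, 5, 14); Vantage gets 13.
- P3 → Wexler plays Z (best of 7, 4, 7, 14); Vantage gets 14.
- P4 → Wexler plays Y (best of 8, 7, 15, 3); Vantage gets 15.
- P5 → Wexler plays X (best of 8, 15, 11, 13); Vantage gets 7.
Vantage's induced payoffs are 11, 13, 14, 15, 7, so Vantage commits to P4. Subgame-perfect outcome: (P4, Y) with payoffs (15, 15).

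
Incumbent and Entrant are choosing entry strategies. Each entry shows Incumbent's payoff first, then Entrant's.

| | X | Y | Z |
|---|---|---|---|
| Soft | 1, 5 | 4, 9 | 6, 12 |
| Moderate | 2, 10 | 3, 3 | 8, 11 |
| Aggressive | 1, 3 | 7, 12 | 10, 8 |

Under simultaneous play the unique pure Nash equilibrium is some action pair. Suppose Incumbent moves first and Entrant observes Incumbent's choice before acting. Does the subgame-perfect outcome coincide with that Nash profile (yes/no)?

no

Work backward from Entrant's decision.
- Soft: Entrant compares 5, 9, 12 and picks Z; Incumbent would get 6.
- Moderate: Entrant compares 10, 3, 11 and picks Z; Incumbent would get 8.
- Aggressive: Entrant compares 3, 12, 8 and picks Y; Incumbent would get 7.
Incumbent's induced payoffs are 6, 8, 7, so Incumbent commits to Moderate. Subgame-perfect outcome: (Moderate, Z) with payoffs (8, 11).
Under simultaneous play:
Incumbent's best replies: X→Moderate; Y→Aggressive; Z→Aggressive.
Entrant's best replies: Soft→Z; Moderate→Z; Aggressive→Y.
Only (Aggressive, Y) has each player best-responding; Nash payoffs (7, 12).
Sequential outcome (Moderate, Z) differs from the Nash profile (Aggressive, Y).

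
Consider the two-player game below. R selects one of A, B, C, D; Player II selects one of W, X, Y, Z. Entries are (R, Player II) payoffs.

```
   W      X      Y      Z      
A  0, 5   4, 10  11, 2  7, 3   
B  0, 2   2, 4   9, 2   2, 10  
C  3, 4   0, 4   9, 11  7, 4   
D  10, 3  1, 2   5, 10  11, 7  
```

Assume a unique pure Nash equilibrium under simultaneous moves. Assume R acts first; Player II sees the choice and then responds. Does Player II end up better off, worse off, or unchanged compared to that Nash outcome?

better off

Work backward from Player II's decision.
- A → Player II plays X (best of 5, 10, 2, 3); R gets 4.
- B → Player II plays Z (best of 2, 4, 2, 10); R gets 2.
- C → Player II plays Y (best of 4, 4, 11, 4); R gets 9.
- D → Player II plays Y (best of 3, 2, 10, 7); R gets 5.
R's induced payoffs are 4, 2, 9, 5, so R commits to C. Subgame-perfect outcome: (C, Y) with payoffs (9, 11).
Now find the simultaneous Nash equilibrium.
R's best replies: W→D; X→A; Y→A; Z→D.
Player II's best replies: A→X; B→Z; C→Y; D→Y.
Only (A, X) has each player best-responding; Nash payoffs (4, 10).
Player II earns 11 sequentially versus 10 at the Nash outcome: better off.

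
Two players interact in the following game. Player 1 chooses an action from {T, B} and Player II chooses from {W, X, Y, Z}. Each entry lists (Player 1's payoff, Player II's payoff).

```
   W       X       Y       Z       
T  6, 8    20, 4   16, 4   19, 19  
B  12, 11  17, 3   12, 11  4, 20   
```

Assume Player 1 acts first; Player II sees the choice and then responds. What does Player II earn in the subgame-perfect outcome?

Player II best-responds to each possible Player 1 move:
- T → Player II plays Z (best of 8, 4, 4, 19); Player 1 gets 19.
- B → Player II plays Z (best of 11, 3, 11, 20); Player 1 gets 4.
Player 1's induced payoffs are 19, 4, so Player 1 commits to T. Subgame-perfect outcome: (T, Z) with payoffs (19, 19).

19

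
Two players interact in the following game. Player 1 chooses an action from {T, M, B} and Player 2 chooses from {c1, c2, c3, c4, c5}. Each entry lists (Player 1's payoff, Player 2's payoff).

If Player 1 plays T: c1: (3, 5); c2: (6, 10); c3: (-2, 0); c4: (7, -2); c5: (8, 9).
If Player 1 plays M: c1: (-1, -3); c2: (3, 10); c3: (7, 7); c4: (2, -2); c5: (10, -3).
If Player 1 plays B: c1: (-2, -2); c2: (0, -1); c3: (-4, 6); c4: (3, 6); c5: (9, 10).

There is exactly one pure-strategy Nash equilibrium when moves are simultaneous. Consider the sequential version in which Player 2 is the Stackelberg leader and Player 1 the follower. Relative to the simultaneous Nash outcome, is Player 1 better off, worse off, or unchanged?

Player 1 best-responds to each possible Player 2 move:
- c1: Player 1 compares 3, -1, -2 and picks T; Player 2 would get 5.
- c2: Player 1 compares 6, 3, 0 and picks T; Player 2 would get 10.
- c3: Player 1 compares -2, 7, -4 and picks M; Player 2 would get 7.
- c4: Player 1 compares 7, 2, 3 and picks T; Player 2 would get -2.
- c5: Player 1 compares 8, 10, 9 and picks M; Player 2 would get -3.
Among 5, 10, 7, -2, -3, the best is 10 at c2. Subgame-perfect outcome: (T, c2) with payoffs (6, 10).
Under simultaneous play:
Player 1's best replies: c1→T; c2→T; c3→M; c4→T; c5→M.
Player 2's best replies: T→c2; M→c2; B→c5.
The unique mutual best reply is (T, c2), giving (6, 10).
Player 1 earns 6 sequentially versus 6 at the Nash outcome: unchanged.

unchanged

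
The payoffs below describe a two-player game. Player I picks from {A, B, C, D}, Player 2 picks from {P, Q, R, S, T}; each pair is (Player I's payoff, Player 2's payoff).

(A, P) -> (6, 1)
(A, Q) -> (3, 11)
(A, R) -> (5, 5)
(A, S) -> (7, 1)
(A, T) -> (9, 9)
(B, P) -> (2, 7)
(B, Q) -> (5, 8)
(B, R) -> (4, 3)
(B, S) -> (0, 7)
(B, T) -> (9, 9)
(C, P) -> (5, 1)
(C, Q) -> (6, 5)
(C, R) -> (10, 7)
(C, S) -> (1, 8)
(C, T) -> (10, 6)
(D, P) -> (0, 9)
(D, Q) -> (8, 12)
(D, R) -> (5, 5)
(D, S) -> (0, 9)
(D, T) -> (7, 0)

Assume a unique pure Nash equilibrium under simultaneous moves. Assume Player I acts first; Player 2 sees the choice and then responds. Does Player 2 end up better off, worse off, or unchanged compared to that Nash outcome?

worse off

Backward induction with Player I moving first.
- A → Player 2 plays Q (best of 1, 11, 5, 1, 9); Player I gets 3.
- B → Player 2 plays T (best of 7, 8, 3, 7, 9); Player I gets 9.
- C → Player 2 plays S (best of 1, 5, 7, 8, 6); Player I gets 1.
- D → Player 2 plays Q (best of 9, 12, 5, 9, 0); Player I gets 8.
Player I's induced payoffs are 3, 9, 1, 8, so Player I commits to B. Subgame-perfect outcome: (B, T) with payoffs (9, 9).
Now find the simultaneous Nash equilibrium.
Player I's best replies: P→A; Q→D; R→C; S→A; T→C.
Player 2's best replies: A→Q; B→T; C→S; D→Q.
Only (D, Q) has each player best-responding; Nash payoffs (8, 12).
Player 2 earns 9 sequentially versus 12 at the Nash outcome: worse off.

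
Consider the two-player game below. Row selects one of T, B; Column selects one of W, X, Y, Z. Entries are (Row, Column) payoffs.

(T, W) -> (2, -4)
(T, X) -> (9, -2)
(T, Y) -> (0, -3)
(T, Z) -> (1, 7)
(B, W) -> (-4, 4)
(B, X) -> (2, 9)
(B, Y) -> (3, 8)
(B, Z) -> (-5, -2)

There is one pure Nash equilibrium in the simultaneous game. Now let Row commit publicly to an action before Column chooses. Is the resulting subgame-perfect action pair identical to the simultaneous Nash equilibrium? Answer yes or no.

Column best-responds to each possible Row move:
- T → Column plays Z (best of -4, -2, -3, 7); Row gets 1.
- B → Column plays X (best of 4, 9, 8, -2); Row gets 2.
Maximizing over 1, 2, Row chooses B. Subgame-perfect outcome: (B, X) with payoffs (2, 9).
Now find the simultaneous Nash equilibrium.
Row's best replies: W→T; X→T; Y→B; Z→T.
Column's best replies: T→Z; B→X.
The unique mutual best reply is (T, Z), giving (1, 7).
Sequential outcome (B, X) differs from the Nash profile (T, Z).

no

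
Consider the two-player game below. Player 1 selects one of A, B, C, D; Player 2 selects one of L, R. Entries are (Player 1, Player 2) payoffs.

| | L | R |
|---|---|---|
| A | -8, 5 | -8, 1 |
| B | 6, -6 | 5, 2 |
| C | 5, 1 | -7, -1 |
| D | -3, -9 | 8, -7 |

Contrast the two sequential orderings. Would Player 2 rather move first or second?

If Player 1 leads: Player 2's best replies are A→L, B→R, C→L, D→R; Player 1's induced payoffs -8, 5, 5, 8; outcome (D, R), payoffs (8, -7).
If Player 2 leads: Player 1's best replies are L→B, R→D; Player 2's induced payoffs -6, -7; outcome (B, L), payoffs (6, -6).
Player 2 gets -6 moving first and -7 moving second, so Player 2 prefers to move first.

first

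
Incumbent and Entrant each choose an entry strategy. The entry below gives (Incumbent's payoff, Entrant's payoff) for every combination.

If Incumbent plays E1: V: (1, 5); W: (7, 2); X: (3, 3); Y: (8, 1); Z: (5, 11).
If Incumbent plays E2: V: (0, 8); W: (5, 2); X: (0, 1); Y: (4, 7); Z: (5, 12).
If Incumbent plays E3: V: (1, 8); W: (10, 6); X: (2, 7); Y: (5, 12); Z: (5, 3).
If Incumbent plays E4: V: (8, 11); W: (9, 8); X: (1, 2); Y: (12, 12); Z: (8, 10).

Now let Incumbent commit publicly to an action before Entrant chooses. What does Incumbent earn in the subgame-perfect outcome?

Solve by backward induction (Incumbent leads).
- E1: Entrant compares 5, 2, 3, 1, 11 and picks Z; Incumbent would get 5.
- E2: Entrant compares 8, 2, 1, 7, 12 and picks Z; Incumbent would get 5.
- E3: Entrant compares 8, 6, 7, 12, 3 and picks Y; Incumbent would get 5.
- E4: Entrant compares 11, 8, 2, 12, 10 and picks Y; Incumbent would get 12.
Maximizing over 5, 5, 5, 12, Incumbent chooses E4. Subgame-perfect outcome: (E4, Y) with payoffs (12, 12).

12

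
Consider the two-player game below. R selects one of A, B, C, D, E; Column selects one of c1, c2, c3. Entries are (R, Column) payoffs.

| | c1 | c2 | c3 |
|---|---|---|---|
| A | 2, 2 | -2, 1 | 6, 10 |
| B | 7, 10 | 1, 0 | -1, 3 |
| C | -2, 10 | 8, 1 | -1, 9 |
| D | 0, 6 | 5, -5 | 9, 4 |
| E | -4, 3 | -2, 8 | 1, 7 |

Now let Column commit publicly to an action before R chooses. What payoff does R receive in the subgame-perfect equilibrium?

Solve by backward induction (Column leads).
- c1: BR = B, leader payoff 10.
- c2: BR = C, leader payoff 1.
- c3: BR = D, leader payoff 4.
Among 10, 1, 4, the best is 10 at c1. Subgame-perfect outcome: (B, c1) with payoffs (7, 10).

7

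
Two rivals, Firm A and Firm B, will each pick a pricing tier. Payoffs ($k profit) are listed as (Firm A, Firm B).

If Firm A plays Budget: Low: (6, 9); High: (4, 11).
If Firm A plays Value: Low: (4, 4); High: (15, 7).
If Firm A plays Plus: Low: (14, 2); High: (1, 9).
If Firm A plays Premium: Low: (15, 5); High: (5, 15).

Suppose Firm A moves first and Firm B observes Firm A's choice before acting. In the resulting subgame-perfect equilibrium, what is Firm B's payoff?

7

Solve by backward induction (Firm A leads).
- Budget: BR = High, leader payoff 4.
- Value: BR = High, leader payoff 15.
- Plus: BR = High, leader payoff 1.
- Premium: BR = High, leader payoff 5.
Firm A's induced payoffs are 4, 15, 1, 5, so Firm A commits to Value. Subgame-perfect outcome: (Value, High) with payoffs (15, 7).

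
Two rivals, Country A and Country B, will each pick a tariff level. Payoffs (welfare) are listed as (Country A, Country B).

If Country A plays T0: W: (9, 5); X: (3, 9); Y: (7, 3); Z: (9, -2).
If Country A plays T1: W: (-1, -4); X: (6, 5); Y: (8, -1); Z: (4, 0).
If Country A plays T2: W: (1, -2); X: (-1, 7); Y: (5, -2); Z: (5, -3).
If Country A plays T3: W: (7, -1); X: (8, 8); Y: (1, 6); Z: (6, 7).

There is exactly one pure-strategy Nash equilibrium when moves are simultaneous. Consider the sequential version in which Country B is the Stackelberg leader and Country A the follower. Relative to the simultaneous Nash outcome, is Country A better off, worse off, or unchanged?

unchanged

Country A best-responds to each possible Country B move:
- W: BR = T0, leader payoff 5.
- X: BR = T3, leader payoff 8.
- Y: BR = T1, leader payoff -1.
- Z: BR = T0, leader payoff -2.
Maximizing over 5, 8, -1, -2, Country B chooses X. Subgame-perfect outcome: (T3, X) with payoffs (8, 8).
Under simultaneous play:
Country A's best replies: W→T0; X→T3; Y→T1; Z→T0.
Country B's best replies: T0→X; T1→X; T2→X; T3→X.
Only (T3, X) has each player best-responding; Nash payoffs (8, 8).
Country A earns 8 sequentially versus 8 at the Nash outcome: unchanged.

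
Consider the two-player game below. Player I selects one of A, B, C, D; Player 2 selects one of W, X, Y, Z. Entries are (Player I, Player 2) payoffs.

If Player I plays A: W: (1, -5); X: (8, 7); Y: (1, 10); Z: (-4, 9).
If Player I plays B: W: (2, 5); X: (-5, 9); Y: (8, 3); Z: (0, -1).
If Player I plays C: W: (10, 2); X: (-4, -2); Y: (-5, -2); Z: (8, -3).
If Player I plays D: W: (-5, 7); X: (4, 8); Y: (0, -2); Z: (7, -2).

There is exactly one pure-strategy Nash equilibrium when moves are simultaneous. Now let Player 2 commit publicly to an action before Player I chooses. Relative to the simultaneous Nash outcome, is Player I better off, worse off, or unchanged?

Solve by backward induction (Player 2 leads).
- W → Player I plays C (best of 1, 2, 10, -5); Player 2 gets 2.
- X → Player I plays A (best of 8, -5, -4, 4); Player 2 gets 7.
- Y → Player I plays B (best of 1, 8, -5, 0); Player 2 gets 3.
- Z → Player I plays C (best of -4, 0, 8, 7); Player 2 gets -3.
Among 2, 7, 3, -3, the best is 7 at X. Subgame-perfect outcome: (A, X) with payoffs (8, 7).
For the simultaneous game, intersect best replies.
Player I's best replies: W→C; X→A; Y→B; Z→C.
Player 2's best replies: A→Y; B→X; C→W; D→X.
Only (C, W) has each player best-responding; Nash payoffs (10, 2).
Player I earns 8 sequentially versus 10 at the Nash outcome: worse off.

worse off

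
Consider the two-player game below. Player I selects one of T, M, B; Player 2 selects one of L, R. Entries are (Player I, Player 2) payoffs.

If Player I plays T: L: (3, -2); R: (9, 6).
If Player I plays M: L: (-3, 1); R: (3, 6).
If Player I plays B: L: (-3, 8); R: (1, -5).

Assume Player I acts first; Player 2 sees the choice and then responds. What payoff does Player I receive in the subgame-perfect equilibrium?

Work backward from Player 2's decision.
- T: BR = R, leader payoff 9.
- M: BR = R, leader payoff 3.
- B: BR = L, leader payoff -3.
Player I's induced payoffs are 9, 3, -3, so Player I commits to T. Subgame-perfect outcome: (T, R) with payoffs (9, 6).

9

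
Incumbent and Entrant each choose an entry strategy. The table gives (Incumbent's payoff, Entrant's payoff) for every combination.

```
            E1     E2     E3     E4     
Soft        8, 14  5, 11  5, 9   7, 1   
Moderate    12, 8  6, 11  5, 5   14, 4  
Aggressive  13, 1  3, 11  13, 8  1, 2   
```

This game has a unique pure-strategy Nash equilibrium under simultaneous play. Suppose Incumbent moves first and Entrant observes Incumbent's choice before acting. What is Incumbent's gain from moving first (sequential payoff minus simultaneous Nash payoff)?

Solve by backward induction (Incumbent leads).
- Soft → Entrant plays E1 (best of 14, 11, 9, 1); Incumbent gets 8.
- Moderate → Entrant plays E2 (best of 8, 11, 5, 4); Incumbent gets 6.
- Aggressive → Entrant plays E2 (best of 1, 11, 8, 2); Incumbent gets 3.
Maximizing over 8, 6, 3, Incumbent chooses Soft. Subgame-perfect outcome: (Soft, E1) with payoffs (8, 14).
Under simultaneous play:
Incumbent's best replies: E1→Aggressive; E2→Moderate; E3→Aggressive; E4→Moderate.
Entrant's best replies: Soft→E1; Moderate→E2; Aggressive→E2.
Only (Moderate, E2) has each player best-responding; Nash payoffs (6, 11).
Incumbent's commitment gain: 8 − 6 = 2.

2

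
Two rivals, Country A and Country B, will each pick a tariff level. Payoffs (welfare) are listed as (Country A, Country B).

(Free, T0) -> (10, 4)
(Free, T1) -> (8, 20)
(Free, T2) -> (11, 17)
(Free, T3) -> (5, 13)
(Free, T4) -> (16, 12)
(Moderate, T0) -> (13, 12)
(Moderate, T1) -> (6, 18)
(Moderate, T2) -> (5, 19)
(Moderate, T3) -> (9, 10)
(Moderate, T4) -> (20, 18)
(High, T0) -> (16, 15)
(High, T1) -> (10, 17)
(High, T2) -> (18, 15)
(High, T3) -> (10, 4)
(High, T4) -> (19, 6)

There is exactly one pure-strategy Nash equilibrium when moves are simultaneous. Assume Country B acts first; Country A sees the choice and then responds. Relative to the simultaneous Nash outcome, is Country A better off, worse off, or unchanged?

better off

Backward induction with Country B moving first.
- T0: Country A compares 10, 13, 16 and picks High; Country B would get 15.
- T1: Country A compares 8, 6, 10 and picks High; Country B would get 17.
- T2: Country A compares 11, 5, 18 and picks High; Country B would get 15.
- T3: Country A compares 5, 9, 10 and picks High; Country B would get 4.
- T4: Country A compares 16, 20, 19 and picks Moderate; Country B would get 18.
Maximizing over 15, 17, 15, 4, 18, Country B chooses T4. Subgame-perfect outcome: (Moderate, T4) with payoffs (20, 18).
For the simultaneous game, intersect best replies.
Country A's best replies: T0→High; T1→High; T2→High; T3→High; T4→Moderate.
Country B's best replies: Free→T1; Moderate→T2; High→T1.
The unique mutual best reply is (High, T1), giving (10, 17).
Country A earns 20 sequentially versus 10 at the Nash outcome: better off.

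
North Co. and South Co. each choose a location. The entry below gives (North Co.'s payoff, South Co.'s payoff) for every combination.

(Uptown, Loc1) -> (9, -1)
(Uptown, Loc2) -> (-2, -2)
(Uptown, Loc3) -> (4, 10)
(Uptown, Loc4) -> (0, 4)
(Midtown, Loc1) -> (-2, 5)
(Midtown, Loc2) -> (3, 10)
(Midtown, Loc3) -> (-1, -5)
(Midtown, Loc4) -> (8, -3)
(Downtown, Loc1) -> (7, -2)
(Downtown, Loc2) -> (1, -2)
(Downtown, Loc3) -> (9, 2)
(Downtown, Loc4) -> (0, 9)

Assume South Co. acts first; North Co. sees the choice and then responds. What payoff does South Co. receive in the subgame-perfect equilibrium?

Solve by backward induction (South Co. leads).
- Loc1: BR = Uptown, leader payoff -1.
- Loc2: BR = Midtown, leader payoff 10.
- Loc3: BR = Downtown, leader payoff 2.
- Loc4: BR = Midtown, leader payoff -3.
Maximizing over -1, 10, 2, -3, South Co. chooses Loc2. Subgame-perfect outcome: (Midtown, Loc2) with payoffs (3, 10).

10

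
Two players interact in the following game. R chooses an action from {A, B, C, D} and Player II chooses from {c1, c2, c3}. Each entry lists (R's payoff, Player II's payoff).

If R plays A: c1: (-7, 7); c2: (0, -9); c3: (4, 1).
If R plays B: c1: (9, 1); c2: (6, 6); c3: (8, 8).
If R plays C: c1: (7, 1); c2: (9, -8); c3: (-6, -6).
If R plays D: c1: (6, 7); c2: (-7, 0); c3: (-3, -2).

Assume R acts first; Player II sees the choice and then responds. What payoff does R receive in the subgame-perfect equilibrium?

8

Player II best-responds to each possible R move:
- A: BR = c1, leader payoff -7.
- B: BR = c3, leader payoff 8.
- C: BR = c1, leader payoff 7.
- D: BR = c1, leader payoff 6.
Maximizing over -7, 8, 7, 6, R chooses B. Subgame-perfect outcome: (B, c3) with payoffs (8, 8).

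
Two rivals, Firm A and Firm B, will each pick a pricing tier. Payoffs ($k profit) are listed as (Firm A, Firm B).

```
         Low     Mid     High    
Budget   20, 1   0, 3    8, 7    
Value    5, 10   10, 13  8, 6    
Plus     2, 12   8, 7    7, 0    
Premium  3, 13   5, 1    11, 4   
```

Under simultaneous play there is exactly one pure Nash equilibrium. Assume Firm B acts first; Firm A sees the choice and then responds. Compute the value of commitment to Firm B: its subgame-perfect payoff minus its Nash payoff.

Work backward from Firm A's decision.
- Low: BR = Budget, leader payoff 1.
- Mid: BR = Value, leader payoff 13.
- High: BR = Premium, leader payoff 4.
Firm B's induced payoffs are 1, 13, 4, so Firm B commits to Mid. Subgame-perfect outcome: (Value, Mid) with payoffs (10, 13).
Under simultaneous play:
Firm A's best replies: Low→Budget; Mid→Value; High→Premium.
Firm B's best replies: Budget→High; Value→Mid; Plus→Low; Premium→Low.
The unique mutual best reply is (Value, Mid), giving (10, 13).
Firm B's commitment gain: 13 − 13 = 0.

0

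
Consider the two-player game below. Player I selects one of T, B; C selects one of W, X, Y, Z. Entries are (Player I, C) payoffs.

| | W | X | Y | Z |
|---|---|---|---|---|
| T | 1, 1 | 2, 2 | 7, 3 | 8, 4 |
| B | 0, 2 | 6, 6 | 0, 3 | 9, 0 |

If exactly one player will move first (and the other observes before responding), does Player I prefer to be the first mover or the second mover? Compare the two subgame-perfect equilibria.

If Player I leads: C's best replies are T→Z, B→X; Player I's induced payoffs 8, 6; outcome (T, Z), payoffs (8, 4).
If C leads: Player I's best replies are W→T, X→B, Y→T, Z→B; C's induced payoffs 1, 6, 3, 0; outcome (B, X), payoffs (6, 6).
Player I gets 8 moving first and 6 moving second, so Player I prefers to move first.

first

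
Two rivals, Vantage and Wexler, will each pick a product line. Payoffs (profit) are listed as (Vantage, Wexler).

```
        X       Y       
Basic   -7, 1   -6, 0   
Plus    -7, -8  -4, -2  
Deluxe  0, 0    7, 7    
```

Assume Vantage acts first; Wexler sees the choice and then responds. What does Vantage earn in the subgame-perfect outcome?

7

Solve by backward induction (Vantage leads).
- Basic: Wexler compares 1, 0 and picks X; Vantage would get -7.
- Plus: Wexler compares -8, -2 and picks Y; Vantage would get -4.
- Deluxe: Wexler compares 0, 7 and picks Y; Vantage would get 7.
Among -7, -4, 7, the best is 7 at Deluxe. Subgame-perfect outcome: (Deluxe, Y) with payoffs (7, 7).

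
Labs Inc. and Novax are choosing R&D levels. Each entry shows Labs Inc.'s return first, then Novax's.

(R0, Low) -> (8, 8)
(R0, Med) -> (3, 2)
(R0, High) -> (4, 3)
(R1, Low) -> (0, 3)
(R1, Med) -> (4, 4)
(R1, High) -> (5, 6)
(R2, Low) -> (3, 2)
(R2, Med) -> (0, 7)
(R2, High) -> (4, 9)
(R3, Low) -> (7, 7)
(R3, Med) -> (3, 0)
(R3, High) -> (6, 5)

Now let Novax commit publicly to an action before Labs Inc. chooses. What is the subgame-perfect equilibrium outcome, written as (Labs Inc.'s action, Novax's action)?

(R0, Low)

Solve by backward induction (Novax leads).
- Low → Labs Inc. plays R0 (best of 8, 0, 3, 7); Novax gets 8.
- Med → Labs Inc. plays R1 (best of 3, 4, 0, 3); Novax gets 4.
- High → Labs Inc. plays R3 (best of 4, 5, 4, 6); Novax gets 5.
Among 8, 4, 5, the best is 8 at Low. Subgame-perfect outcome: (R0, Low) with payoffs (8, 8).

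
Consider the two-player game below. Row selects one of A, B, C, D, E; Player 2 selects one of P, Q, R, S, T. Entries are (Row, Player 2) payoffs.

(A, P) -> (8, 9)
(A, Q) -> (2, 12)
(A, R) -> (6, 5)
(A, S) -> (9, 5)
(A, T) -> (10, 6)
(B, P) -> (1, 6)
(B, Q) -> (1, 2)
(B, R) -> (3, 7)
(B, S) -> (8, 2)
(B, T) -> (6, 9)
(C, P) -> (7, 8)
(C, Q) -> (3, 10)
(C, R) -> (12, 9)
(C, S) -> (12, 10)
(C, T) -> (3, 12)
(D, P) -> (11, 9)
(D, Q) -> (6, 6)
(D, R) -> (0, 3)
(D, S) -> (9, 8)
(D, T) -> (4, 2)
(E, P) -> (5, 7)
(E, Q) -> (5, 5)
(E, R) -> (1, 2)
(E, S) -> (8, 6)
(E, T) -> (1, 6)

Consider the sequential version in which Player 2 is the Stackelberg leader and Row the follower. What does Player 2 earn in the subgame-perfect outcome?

Work backward from Row's decision.
- P: BR = D, leader payoff 9.
- Q: BR = D, leader payoff 6.
- R: BR = C, leader payoff 9.
- S: BR = C, leader payoff 10.
- T: BR = A, leader payoff 6.
Among 9, 6, 9, 10, 6, the best is 10 at S. Subgame-perfect outcome: (C, S) with payoffs (12, 10).

10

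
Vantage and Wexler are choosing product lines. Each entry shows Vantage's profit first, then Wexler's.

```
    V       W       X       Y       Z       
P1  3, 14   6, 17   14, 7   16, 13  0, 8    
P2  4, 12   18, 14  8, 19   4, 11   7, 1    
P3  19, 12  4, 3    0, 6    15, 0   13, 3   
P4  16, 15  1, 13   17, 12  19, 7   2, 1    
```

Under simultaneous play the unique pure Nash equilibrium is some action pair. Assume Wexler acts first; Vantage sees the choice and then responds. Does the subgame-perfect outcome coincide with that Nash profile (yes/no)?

no

Solve by backward induction (Wexler leads).
- V → Vantage plays P3 (best of 3, 4, 19, 16); Wexler gets 12.
- W → Vantage plays P2 (best of 6, 18, 4, 1); Wexler gets 14.
- X → Vantage plays P4 (best of 14, 8, 0, 17); Wexler gets 12.
- Y → Vantage plays P4 (best of 16, 4, 15, 19); Wexler gets 7.
- Z → Vantage plays P3 (best of 0, 7, 13, 2); Wexler gets 3.
Among 12, 14, 12, 7, 3, the best is 14 at W. Subgame-perfect outcome: (P2, W) with payoffs (18, 14).
Under simultaneous play:
Vantage's best replies: V→P3; W→P2; X→P4; Y→P4; Z→P3.
Wexler's best replies: P1→W; P2→X; P3→V; P4→V.
Only (P3, V) has each player best-responding; Nash payoffs (19, 12).
Sequential outcome (P2, W) differs from the Nash profile (P3, V).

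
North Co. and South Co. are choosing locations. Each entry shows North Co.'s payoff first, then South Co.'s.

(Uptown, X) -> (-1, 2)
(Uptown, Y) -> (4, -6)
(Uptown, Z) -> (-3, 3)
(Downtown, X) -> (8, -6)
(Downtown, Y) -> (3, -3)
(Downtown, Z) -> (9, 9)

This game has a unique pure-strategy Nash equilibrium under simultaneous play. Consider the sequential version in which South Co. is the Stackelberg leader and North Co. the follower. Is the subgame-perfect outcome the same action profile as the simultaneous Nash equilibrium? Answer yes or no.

yes

North Co. best-responds to each possible South Co. move:
- X → North Co. plays Downtown (best of -1, 8); South Co. gets -6.
- Y → North Co. plays Uptown (best of 4, 3); South Co. gets -6.
- Z → North Co. plays Downtown (best of -3, 9); South Co. gets 9.
South Co.'s induced payoffs are -6, -6, 9, so South Co. commits to Z. Subgame-perfect outcome: (Downtown, Z) with payoffs (9, 9).
Now find the simultaneous Nash equilibrium.
North Co.'s best replies: X→Downtown; Y→Uptown; Z→Downtown.
South Co.'s best replies: Uptown→Z; Downtown→Z.
Only (Downtown, Z) has each player best-responding; Nash payoffs (9, 9).
Sequential outcome (Downtown, Z) coincides with the Nash profile (Downtown, Z).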